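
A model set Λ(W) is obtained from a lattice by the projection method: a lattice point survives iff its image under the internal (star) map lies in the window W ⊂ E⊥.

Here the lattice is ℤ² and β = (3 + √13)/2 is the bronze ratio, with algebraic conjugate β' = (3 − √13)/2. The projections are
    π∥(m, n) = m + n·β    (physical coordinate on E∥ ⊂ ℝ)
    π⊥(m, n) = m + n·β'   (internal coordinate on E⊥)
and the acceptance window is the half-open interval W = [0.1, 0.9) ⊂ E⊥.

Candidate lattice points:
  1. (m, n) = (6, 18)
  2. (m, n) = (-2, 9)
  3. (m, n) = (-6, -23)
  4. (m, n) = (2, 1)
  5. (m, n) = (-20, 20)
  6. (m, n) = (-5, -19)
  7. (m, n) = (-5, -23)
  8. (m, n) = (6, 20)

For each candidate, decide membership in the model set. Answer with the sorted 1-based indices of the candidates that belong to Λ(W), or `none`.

β' = (3−√13)/2 ≈ -0.30278.
[1] lift (6,18): star map gives 0.55004; window check 0.1 ≤ 0.55004 < 0.9 is true → IN Λ
[2] lift (-2,9): star map gives -4.72498; window check 0.1 ≤ -4.72498 < 0.9 is false → out
[3] lift (-6,-23): star map gives 0.96384; window check 0.1 ≤ 0.96384 < 0.9 is false → out
[4] lift (2,1): star map gives 1.69722; window check 0.1 ≤ 1.69722 < 0.9 is false → out
[5] lift (-20,20): star map gives -26.05551; window check 0.1 ≤ -26.05551 < 0.9 is false → out
[6] lift (-5,-19): star map gives 0.75274; window check 0.1 ≤ 0.75274 < 0.9 is true → IN Λ
[7] lift (-5,-23): star map gives 1.96384; window check 0.1 ≤ 1.96384 < 0.9 is false → out
[8] lift (6,20): star map gives -0.05551; window check 0.1 ≤ -0.05551 < 0.9 is false → out

1, 6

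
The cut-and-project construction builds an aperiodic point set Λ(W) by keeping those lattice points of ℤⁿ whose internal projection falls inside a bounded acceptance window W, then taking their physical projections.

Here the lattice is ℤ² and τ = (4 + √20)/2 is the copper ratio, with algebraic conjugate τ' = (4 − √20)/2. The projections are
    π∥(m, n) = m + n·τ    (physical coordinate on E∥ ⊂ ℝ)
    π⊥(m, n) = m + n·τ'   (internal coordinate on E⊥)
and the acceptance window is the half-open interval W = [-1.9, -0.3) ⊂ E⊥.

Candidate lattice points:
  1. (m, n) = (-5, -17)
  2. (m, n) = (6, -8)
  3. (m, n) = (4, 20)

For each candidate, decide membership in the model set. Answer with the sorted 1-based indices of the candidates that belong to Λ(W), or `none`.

1, 3

τ' = (4−√20)/2 ≈ -0.2361.
candidate 1: (m,n)=(-5,-17) → π∥ = -5-17·τ ≈ -77.0132, π⊥ = -5-17·τ' ≈ -0.9868 ∈ [-1.9, -0.3) ⇒ IN Λ
candidate 2: (m,n)=(6,-8) → π∥ = 6-8·τ ≈ -27.8885, π⊥ = 6-8·τ' ≈ 7.8885 ∉ [-1.9, -0.3) ⇒ out
candidate 3: (m,n)=(4,20) → π∥ = 4+20·τ ≈ 88.7214, π⊥ = 4+20·τ' ≈ -0.7214 ∈ [-1.9, -0.3) ⇒ IN Λ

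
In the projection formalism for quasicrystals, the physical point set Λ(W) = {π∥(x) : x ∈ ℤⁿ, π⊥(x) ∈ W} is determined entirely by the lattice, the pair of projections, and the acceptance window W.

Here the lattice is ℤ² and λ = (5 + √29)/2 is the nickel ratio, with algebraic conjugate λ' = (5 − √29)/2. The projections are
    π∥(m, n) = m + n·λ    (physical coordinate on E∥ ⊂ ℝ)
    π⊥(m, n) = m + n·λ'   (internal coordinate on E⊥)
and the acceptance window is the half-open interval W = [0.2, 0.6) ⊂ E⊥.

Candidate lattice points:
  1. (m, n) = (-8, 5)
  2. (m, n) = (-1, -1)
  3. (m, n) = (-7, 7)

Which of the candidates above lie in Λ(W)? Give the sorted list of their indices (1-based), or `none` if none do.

λ' = (5−√29)/2 ≈ -0.1926.
[1] lift (-8,5): star map gives -8.9629; window check 0.2 ≤ -8.9629 < 0.6 is false → out
[2] lift (-1,-1): star map gives -0.8074; window check 0.2 ≤ -0.8074 < 0.6 is false → out
[3] lift (-7,7): star map gives -8.3481; window check 0.2 ≤ -8.3481 < 0.6 is false → out

none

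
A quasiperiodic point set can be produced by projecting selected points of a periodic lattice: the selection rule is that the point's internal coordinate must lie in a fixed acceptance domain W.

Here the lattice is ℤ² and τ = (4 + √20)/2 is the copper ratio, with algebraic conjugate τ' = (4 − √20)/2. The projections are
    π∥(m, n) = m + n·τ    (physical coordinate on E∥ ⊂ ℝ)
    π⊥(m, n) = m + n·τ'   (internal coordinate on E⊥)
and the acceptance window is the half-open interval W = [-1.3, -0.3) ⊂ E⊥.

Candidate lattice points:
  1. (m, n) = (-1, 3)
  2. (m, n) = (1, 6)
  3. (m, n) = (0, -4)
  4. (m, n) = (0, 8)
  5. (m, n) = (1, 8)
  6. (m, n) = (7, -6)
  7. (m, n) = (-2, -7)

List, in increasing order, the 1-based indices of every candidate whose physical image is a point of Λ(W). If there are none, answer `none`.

Numerically τ ≈ 4.236068 and τ' = −1/τ ≈ -0.236068.
[1] lift (-1,3): star map gives -1.708204; window check -1.3 ≤ -1.708204 < -0.3 is false → out
[2] lift (1,6): star map gives -0.416408; window check -1.3 ≤ -0.416408 < -0.3 is true → IN Λ
[3] lift (0,-4): star map gives 0.944272; window check -1.3 ≤ 0.944272 < -0.3 is false → out
[4] lift (0,8): star map gives -1.888544; window check -1.3 ≤ -1.888544 < -0.3 is false → out
[5] lift (1,8): star map gives -0.888544; window check -1.3 ≤ -0.888544 < -0.3 is true → IN Λ
[6] lift (7,-6): star map gives 8.416408; window check -1.3 ≤ 8.416408 < -0.3 is false → out
[7] lift (-2,-7): star map gives -0.347524; window check -1.3 ≤ -0.347524 < -0.3 is true → IN Λ

2, 5, 7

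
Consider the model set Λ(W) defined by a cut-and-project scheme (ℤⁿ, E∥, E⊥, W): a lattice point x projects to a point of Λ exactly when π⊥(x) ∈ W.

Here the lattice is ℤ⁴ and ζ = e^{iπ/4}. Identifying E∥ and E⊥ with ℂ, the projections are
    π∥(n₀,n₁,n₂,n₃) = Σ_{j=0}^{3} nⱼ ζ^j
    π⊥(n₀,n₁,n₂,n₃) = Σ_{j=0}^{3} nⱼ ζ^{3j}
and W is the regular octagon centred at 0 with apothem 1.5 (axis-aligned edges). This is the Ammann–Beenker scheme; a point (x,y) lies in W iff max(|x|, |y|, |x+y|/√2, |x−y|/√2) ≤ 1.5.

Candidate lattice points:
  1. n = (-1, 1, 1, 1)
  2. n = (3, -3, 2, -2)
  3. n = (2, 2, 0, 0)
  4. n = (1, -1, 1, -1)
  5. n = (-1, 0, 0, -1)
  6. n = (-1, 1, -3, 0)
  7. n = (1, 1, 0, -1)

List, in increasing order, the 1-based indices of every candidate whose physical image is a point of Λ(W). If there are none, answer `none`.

1, 3, 7

π⊥(n) = n₀ + n₁ζ³ + n₂ζ⁶ + n₃ζ⁹ where ζ = e^{iπ/4}.
#1 (-1, 1, 1, 1): internal (-1.00000, 0.41421); octagon support 1.00000 vs apothem 1.5 → ∈ W
#2 (3, -3, 2, -2): internal (3.70711, -5.53553); octagon support 6.53553 vs apothem 1.5 → ∉ W
#3 (2, 2, 0, 0): internal (0.58579, 1.41421); octagon support 1.41421 vs apothem 1.5 → ∈ W
#4 (1, -1, 1, -1): internal (1.00000, -2.41421); octagon support 2.41421 vs apothem 1.5 → ∉ W
#5 (-1, 0, 0, -1): internal (-1.70711, -0.70711); octagon support 1.70711 vs apothem 1.5 → ∉ W
#6 (-1, 1, -3, 0): internal (-1.70711, 3.70711); octagon support 3.82843 vs apothem 1.5 → ∉ W
#7 (1, 1, 0, -1): internal (-0.41421, 0.00000); octagon support 0.41421 vs apothem 1.5 → ∈ W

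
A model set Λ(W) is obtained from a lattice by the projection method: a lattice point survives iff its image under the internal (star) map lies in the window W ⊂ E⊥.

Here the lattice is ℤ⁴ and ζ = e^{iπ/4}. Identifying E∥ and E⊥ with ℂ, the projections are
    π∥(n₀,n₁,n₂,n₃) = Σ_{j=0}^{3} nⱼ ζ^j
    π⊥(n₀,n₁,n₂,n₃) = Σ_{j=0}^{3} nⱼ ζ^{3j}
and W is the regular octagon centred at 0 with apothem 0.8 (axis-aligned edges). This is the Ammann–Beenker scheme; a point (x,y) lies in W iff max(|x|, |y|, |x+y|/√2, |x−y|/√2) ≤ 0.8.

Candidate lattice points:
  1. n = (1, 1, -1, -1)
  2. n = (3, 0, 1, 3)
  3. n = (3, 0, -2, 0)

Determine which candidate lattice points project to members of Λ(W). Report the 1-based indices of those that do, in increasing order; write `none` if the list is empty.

With ζ = e^{iπ/4} the internal vectors are ζ^0,ζ^3,ζ^6,ζ^9.
#1 (1, 1, -1, -1): internal (-0.414214, 1.000000); octagon support 1.000000 vs apothem 0.8 → ∉ W
#2 (3, 0, 1, 3): internal (5.121320, 1.121320); octagon support 5.121320 vs apothem 0.8 → ∉ W
#3 (3, 0, -2, 0): internal (3.000000, 2.000000); octagon support 3.535534 vs apothem 0.8 → ∉ W

none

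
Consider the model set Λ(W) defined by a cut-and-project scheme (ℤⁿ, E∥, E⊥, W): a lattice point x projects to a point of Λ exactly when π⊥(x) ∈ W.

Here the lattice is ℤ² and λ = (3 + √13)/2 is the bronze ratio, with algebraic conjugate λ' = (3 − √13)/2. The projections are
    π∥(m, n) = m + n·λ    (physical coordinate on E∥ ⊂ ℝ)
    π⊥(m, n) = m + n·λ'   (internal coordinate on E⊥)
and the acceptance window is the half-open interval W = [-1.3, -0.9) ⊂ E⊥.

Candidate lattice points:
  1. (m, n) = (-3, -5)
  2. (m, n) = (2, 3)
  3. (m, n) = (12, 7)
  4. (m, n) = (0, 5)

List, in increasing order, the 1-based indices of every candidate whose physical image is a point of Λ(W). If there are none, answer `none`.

λ' = (3−√13)/2 ≈ -0.302776.
[1] lift (-3,-5): star map gives -1.486122; window check -1.3 ≤ -1.486122 < -0.9 is false → out
[2] lift (2,3): star map gives 1.091673; window check -1.3 ≤ 1.091673 < -0.9 is false → out
[3] lift (12,7): star map gives 9.880571; window check -1.3 ≤ 9.880571 < -0.9 is false → out
[4] lift (0,5): star map gives -1.513878; window check -1.3 ≤ -1.513878 < -0.9 is false → out

none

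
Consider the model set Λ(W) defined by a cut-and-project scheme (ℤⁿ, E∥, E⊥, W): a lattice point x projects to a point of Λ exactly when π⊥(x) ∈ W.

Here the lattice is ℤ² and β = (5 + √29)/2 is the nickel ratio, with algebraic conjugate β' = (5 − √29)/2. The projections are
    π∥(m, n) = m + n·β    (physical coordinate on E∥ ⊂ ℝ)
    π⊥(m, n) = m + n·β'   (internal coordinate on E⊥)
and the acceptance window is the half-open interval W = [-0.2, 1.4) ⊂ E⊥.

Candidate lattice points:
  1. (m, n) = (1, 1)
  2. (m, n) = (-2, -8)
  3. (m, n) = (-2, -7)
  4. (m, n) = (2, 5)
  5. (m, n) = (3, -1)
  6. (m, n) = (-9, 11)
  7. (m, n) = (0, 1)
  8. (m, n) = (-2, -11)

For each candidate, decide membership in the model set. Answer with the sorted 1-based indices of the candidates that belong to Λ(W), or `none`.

Compute β' = (5−√29)/2 = -0.19258, so π⊥(m,n) = m -0.19258·n.
candidate 1: (m,n)=(1,1) → π∥ = 1+1·β ≈ 6.19258, π⊥ = 1+1·β' ≈ 0.80742 ∈ [-0.2, 1.4) ⇒ IN Λ
candidate 2: (m,n)=(-2,-8) → π∥ = -2-8·β ≈ -43.54066, π⊥ = -2-8·β' ≈ -0.45934 ∉ [-0.2, 1.4) ⇒ out
candidate 3: (m,n)=(-2,-7) → π∥ = -2-7·β ≈ -38.34808, π⊥ = -2-7·β' ≈ -0.65192 ∉ [-0.2, 1.4) ⇒ out
candidate 4: (m,n)=(2,5) → π∥ = 2+5·β ≈ 27.96291, π⊥ = 2+5·β' ≈ 1.03709 ∈ [-0.2, 1.4) ⇒ IN Λ
candidate 5: (m,n)=(3,-1) → π∥ = 3-1·β ≈ -2.19258, π⊥ = 3-1·β' ≈ 3.19258 ∉ [-0.2, 1.4) ⇒ out
candidate 6: (m,n)=(-9,11) → π∥ = -9+11·β ≈ 48.11841, π⊥ = -9+11·β' ≈ -11.11841 ∉ [-0.2, 1.4) ⇒ out
candidate 7: (m,n)=(0,1) → π∥ = 0+1·β ≈ 5.19258, π⊥ = 0+1·β' ≈ -0.19258 ∈ [-0.2, 1.4) ⇒ IN Λ
candidate 8: (m,n)=(-2,-11) → π∥ = -2-11·β ≈ -59.11841, π⊥ = -2-11·β' ≈ 0.11841 ∈ [-0.2, 1.4) ⇒ IN Λ

1, 4, 7, 8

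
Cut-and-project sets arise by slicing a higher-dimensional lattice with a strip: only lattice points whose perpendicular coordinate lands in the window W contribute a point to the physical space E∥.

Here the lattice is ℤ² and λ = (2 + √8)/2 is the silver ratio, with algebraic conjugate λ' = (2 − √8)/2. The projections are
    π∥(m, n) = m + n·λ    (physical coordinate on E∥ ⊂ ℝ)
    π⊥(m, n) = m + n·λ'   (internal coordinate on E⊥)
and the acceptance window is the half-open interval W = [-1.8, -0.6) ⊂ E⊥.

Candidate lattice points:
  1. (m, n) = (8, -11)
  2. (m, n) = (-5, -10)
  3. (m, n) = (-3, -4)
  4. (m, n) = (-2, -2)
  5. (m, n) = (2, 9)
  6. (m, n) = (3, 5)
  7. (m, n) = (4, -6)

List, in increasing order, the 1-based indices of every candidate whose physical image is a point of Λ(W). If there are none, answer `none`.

λ' = (2−√8)/2 ≈ -0.4142.
candidate 1: (m,n)=(8,-11) → π∥ = 8-11·λ ≈ -18.5563, π⊥ = 8-11·λ' ≈ 12.5563 ∉ [-1.8, -0.6) ⇒ out
candidate 2: (m,n)=(-5,-10) → π∥ = -5-10·λ ≈ -29.1421, π⊥ = -5-10·λ' ≈ -0.8579 ∈ [-1.8, -0.6) ⇒ IN Λ
candidate 3: (m,n)=(-3,-4) → π∥ = -3-4·λ ≈ -12.6569, π⊥ = -3-4·λ' ≈ -1.3431 ∈ [-1.8, -0.6) ⇒ IN Λ
candidate 4: (m,n)=(-2,-2) → π∥ = -2-2·λ ≈ -6.8284, π⊥ = -2-2·λ' ≈ -1.1716 ∈ [-1.8, -0.6) ⇒ IN Λ
candidate 5: (m,n)=(2,9) → π∥ = 2+9·λ ≈ 23.7279, π⊥ = 2+9·λ' ≈ -1.7279 ∈ [-1.8, -0.6) ⇒ IN Λ
candidate 6: (m,n)=(3,5) → π∥ = 3+5·λ ≈ 15.0711, π⊥ = 3+5·λ' ≈ 0.9289 ∉ [-1.8, -0.6) ⇒ out
candidate 7: (m,n)=(4,-6) → π∥ = 4-6·λ ≈ -10.4853, π⊥ = 4-6·λ' ≈ 6.4853 ∉ [-1.8, -0.6) ⇒ out

2, 3, 4, 5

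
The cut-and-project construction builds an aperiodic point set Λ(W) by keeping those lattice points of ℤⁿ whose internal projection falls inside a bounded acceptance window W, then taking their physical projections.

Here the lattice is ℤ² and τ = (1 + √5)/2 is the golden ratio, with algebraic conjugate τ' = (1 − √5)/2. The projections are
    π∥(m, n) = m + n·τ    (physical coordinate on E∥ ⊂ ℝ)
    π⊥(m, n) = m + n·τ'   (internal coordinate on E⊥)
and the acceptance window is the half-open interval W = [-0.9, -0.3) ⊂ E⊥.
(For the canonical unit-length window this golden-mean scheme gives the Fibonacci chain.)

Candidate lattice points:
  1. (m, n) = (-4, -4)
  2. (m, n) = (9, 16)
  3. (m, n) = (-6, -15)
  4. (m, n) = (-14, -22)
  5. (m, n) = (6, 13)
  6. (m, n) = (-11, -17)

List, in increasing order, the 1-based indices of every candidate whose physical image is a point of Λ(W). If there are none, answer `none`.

Numerically τ ≈ 1.618034 and τ' = −1/τ ≈ -0.618034.
[1] lift (-4,-4): star map gives -1.527864; window check -0.9 ≤ -1.527864 < -0.3 is false → out
[2] lift (9,16): star map gives -0.888544; window check -0.9 ≤ -0.888544 < -0.3 is true → IN Λ
[3] lift (-6,-15): star map gives 3.270510; window check -0.9 ≤ 3.270510 < -0.3 is false → out
[4] lift (-14,-22): star map gives -0.403252; window check -0.9 ≤ -0.403252 < -0.3 is true → IN Λ
[5] lift (6,13): star map gives -2.034442; window check -0.9 ≤ -2.034442 < -0.3 is false → out
[6] lift (-11,-17): star map gives -0.493422; window check -0.9 ≤ -0.493422 < -0.3 is true → IN Λ

2, 4, 6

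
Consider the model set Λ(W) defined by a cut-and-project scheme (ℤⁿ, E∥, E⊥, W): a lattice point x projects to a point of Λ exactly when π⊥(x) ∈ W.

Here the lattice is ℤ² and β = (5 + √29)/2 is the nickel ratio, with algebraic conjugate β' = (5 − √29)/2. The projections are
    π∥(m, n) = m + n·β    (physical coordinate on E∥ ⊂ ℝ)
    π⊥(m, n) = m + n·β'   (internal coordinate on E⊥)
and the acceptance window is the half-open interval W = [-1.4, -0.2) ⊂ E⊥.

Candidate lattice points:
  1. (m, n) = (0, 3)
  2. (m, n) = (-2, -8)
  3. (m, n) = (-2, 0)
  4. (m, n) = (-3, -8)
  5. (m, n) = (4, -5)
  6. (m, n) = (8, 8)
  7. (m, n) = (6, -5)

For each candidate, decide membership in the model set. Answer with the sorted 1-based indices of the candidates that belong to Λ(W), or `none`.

1, 2

Compute β' = (5−√29)/2 = -0.19258, so π⊥(m,n) = m -0.19258·n.
#1 (0,3): internal coord 0 + (3)·β' = -0.57775; -0.57775 ∈ [-1.4, -0.2) → IN Λ
#2 (-2,-8): internal coord -2 + (-8)·β' = -0.45934; -0.45934 ∈ [-1.4, -0.2) → IN Λ
#3 (-2,0): internal coord -2 + (0)·β' = -2.00000; -2.00000 ∉ [-1.4, -0.2) → out
#4 (-3,-8): internal coord -3 + (-8)·β' = -1.45934; -1.45934 ∉ [-1.4, -0.2) → out
#5 (4,-5): internal coord 4 + (-5)·β' = +4.96291; +4.96291 ∉ [-1.4, -0.2) → out
#6 (8,8): internal coord 8 + (8)·β' = +6.45934; +6.45934 ∉ [-1.4, -0.2) → out
#7 (6,-5): internal coord 6 + (-5)·β' = +6.96291; +6.96291 ∉ [-1.4, -0.2) → out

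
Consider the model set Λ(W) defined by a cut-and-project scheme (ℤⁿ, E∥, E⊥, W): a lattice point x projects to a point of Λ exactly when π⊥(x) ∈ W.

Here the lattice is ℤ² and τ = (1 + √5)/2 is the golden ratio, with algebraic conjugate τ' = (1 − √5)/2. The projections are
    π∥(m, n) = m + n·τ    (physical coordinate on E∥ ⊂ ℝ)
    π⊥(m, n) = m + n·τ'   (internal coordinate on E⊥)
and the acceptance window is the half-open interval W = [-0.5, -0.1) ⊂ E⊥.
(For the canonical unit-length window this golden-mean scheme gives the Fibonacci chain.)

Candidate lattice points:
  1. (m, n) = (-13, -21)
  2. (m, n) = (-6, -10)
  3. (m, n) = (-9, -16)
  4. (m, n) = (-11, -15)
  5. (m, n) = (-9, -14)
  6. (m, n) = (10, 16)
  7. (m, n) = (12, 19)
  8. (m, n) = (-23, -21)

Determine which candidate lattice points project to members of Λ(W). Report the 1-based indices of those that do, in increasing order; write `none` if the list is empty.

5

Numerically τ ≈ 1.618034 and τ' = −1/τ ≈ -0.618034.
candidate 1: (m,n)=(-13,-21) → π∥ = -13-21·τ ≈ -46.978714, π⊥ = -13-21·τ' ≈ -0.021286 ∉ [-0.5, -0.1) ⇒ out
candidate 2: (m,n)=(-6,-10) → π∥ = -6-10·τ ≈ -22.180340, π⊥ = -6-10·τ' ≈ 0.180340 ∉ [-0.5, -0.1) ⇒ out
candidate 3: (m,n)=(-9,-16) → π∥ = -9-16·τ ≈ -34.888544, π⊥ = -9-16·τ' ≈ 0.888544 ∉ [-0.5, -0.1) ⇒ out
candidate 4: (m,n)=(-11,-15) → π∥ = -11-15·τ ≈ -35.270510, π⊥ = -11-15·τ' ≈ -1.729490 ∉ [-0.5, -0.1) ⇒ out
candidate 5: (m,n)=(-9,-14) → π∥ = -9-14·τ ≈ -31.652476, π⊥ = -9-14·τ' ≈ -0.347524 ∈ [-0.5, -0.1) ⇒ IN Λ
candidate 6: (m,n)=(10,16) → π∥ = 10+16·τ ≈ 35.888544, π⊥ = 10+16·τ' ≈ 0.111456 ∉ [-0.5, -0.1) ⇒ out
candidate 7: (m,n)=(12,19) → π∥ = 12+19·τ ≈ 42.742646, π⊥ = 12+19·τ' ≈ 0.257354 ∉ [-0.5, -0.1) ⇒ out
candidate 8: (m,n)=(-23,-21) → π∥ = -23-21·τ ≈ -56.978714, π⊥ = -23-21·τ' ≈ -10.021286 ∉ [-0.5, -0.1) ⇒ out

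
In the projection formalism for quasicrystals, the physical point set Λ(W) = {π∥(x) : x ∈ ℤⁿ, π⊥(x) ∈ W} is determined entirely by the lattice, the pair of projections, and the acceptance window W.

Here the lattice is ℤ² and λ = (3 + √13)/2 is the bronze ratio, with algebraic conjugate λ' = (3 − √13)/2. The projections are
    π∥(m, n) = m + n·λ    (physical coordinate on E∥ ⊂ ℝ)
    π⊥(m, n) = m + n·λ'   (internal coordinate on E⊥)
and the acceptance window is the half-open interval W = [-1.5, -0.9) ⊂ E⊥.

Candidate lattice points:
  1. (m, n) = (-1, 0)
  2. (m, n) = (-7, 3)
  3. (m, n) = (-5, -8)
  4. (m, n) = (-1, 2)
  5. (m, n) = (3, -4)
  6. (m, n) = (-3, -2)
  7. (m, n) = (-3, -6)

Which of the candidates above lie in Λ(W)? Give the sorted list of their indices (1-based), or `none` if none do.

1, 7

Numerically λ ≈ 3.302776 and λ' = −1/λ ≈ -0.302776.
[1] lift (-1,0): star map gives -1.000000; window check -1.5 ≤ -1.000000 < -0.9 is true → IN Λ
[2] lift (-7,3): star map gives -7.908327; window check -1.5 ≤ -7.908327 < -0.9 is false → out
[3] lift (-5,-8): star map gives -2.577795; window check -1.5 ≤ -2.577795 < -0.9 is false → out
[4] lift (-1,2): star map gives -1.605551; window check -1.5 ≤ -1.605551 < -0.9 is false → out
[5] lift (3,-4): star map gives 4.211103; window check -1.5 ≤ 4.211103 < -0.9 is false → out
[6] lift (-3,-2): star map gives -2.394449; window check -1.5 ≤ -2.394449 < -0.9 is false → out
[7] lift (-3,-6): star map gives -1.183346; window check -1.5 ≤ -1.183346 < -0.9 is true → IN Λ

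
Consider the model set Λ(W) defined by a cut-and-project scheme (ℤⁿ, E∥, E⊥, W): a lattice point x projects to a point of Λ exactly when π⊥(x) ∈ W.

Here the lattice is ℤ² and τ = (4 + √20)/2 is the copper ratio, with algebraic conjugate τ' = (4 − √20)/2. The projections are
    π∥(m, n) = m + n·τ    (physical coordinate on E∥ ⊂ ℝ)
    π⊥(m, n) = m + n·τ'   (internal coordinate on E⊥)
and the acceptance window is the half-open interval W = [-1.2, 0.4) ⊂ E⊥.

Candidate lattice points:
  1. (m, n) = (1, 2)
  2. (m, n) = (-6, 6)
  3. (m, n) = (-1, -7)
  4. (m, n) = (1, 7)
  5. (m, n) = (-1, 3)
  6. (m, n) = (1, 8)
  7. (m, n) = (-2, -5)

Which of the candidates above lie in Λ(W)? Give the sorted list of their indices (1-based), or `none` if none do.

4, 6, 7

τ' = (4−√20)/2 ≈ -0.2361.
candidate 1: (m,n)=(1,2) → π∥ = 1+2·τ ≈ 9.4721, π⊥ = 1+2·τ' ≈ 0.5279 ∉ [-1.2, 0.4) ⇒ out
candidate 2: (m,n)=(-6,6) → π∥ = -6+6·τ ≈ 19.4164, π⊥ = -6+6·τ' ≈ -7.4164 ∉ [-1.2, 0.4) ⇒ out
candidate 3: (m,n)=(-1,-7) → π∥ = -1-7·τ ≈ -30.6525, π⊥ = -1-7·τ' ≈ 0.6525 ∉ [-1.2, 0.4) ⇒ out
candidate 4: (m,n)=(1,7) → π∥ = 1+7·τ ≈ 30.6525, π⊥ = 1+7·τ' ≈ -0.6525 ∈ [-1.2, 0.4) ⇒ IN Λ
candidate 5: (m,n)=(-1,3) → π∥ = -1+3·τ ≈ 11.7082, π⊥ = -1+3·τ' ≈ -1.7082 ∉ [-1.2, 0.4) ⇒ out
candidate 6: (m,n)=(1,8) → π∥ = 1+8·τ ≈ 34.8885, π⊥ = 1+8·τ' ≈ -0.8885 ∈ [-1.2, 0.4) ⇒ IN Λ
candidate 7: (m,n)=(-2,-5) → π∥ = -2-5·τ ≈ -23.1803, π⊥ = -2-5·τ' ≈ -0.8197 ∈ [-1.2, 0.4) ⇒ IN Λ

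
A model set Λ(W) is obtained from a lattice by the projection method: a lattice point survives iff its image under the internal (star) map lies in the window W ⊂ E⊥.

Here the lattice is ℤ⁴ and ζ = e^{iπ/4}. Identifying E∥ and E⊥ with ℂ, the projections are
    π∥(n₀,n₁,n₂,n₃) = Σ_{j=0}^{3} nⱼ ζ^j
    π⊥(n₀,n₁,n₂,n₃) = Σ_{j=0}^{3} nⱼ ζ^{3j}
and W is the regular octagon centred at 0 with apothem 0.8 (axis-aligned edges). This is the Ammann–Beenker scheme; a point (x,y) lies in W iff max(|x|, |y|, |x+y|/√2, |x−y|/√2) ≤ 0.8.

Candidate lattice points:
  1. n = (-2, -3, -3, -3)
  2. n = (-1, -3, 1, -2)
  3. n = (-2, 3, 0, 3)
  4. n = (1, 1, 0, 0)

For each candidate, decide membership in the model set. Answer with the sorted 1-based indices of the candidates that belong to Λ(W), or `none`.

4

Internal map: ζ^{3j} for j=0..3 gives (1,0), (−√2/2,√2/2), (0,−1), (√2/2,√2/2).
candidate 1: n = (-2, -3, -3, -3) → π⊥ ≈ (-2.00000, -1.24264); max(|x|,|y|,|x±y|/√2) = 2.29289 > 0.8 ⇒ ∉ W
candidate 2: n = (-1, -3, 1, -2) → π⊥ ≈ (-0.29289, -4.53553); max(|x|,|y|,|x±y|/√2) = 4.53553 > 0.8 ⇒ ∉ W
candidate 3: n = (-2, 3, 0, 3) → π⊥ ≈ (-2.00000, +4.24264); max(|x|,|y|,|x±y|/√2) = 4.41421 > 0.8 ⇒ ∉ W
candidate 4: n = (1, 1, 0, 0) → π⊥ ≈ (+0.29289, +0.70711); max(|x|,|y|,|x±y|/√2) = 0.70711 ≤ 0.8 ⇒ ∈ W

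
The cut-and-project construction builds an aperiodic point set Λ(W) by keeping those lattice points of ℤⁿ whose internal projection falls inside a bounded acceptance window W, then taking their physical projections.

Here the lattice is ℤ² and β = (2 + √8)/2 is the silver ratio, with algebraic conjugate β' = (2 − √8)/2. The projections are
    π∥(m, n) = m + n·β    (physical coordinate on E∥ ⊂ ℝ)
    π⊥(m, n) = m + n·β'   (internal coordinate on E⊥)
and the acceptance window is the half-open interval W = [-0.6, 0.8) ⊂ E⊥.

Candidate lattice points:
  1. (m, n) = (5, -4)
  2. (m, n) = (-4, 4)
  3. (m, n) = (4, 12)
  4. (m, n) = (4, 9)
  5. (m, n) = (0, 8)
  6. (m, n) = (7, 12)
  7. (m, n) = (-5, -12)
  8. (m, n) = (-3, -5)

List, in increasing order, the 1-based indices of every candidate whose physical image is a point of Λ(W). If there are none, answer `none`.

β' = (2−√8)/2 ≈ -0.414214.
[1] lift (5,-4): star map gives 6.656854; window check -0.6 ≤ 6.656854 < 0.8 is false → out
[2] lift (-4,4): star map gives -5.656854; window check -0.6 ≤ -5.656854 < 0.8 is false → out
[3] lift (4,12): star map gives -0.970563; window check -0.6 ≤ -0.970563 < 0.8 is false → out
[4] lift (4,9): star map gives 0.272078; window check -0.6 ≤ 0.272078 < 0.8 is true → IN Λ
[5] lift (0,8): star map gives -3.313708; window check -0.6 ≤ -3.313708 < 0.8 is false → out
[6] lift (7,12): star map gives 2.029437; window check -0.6 ≤ 2.029437 < 0.8 is false → out
[7] lift (-5,-12): star map gives -0.029437; window check -0.6 ≤ -0.029437 < 0.8 is true → IN Λ
[8] lift (-3,-5): star map gives -0.928932; window check -0.6 ≤ -0.928932 < 0.8 is false → out

4, 7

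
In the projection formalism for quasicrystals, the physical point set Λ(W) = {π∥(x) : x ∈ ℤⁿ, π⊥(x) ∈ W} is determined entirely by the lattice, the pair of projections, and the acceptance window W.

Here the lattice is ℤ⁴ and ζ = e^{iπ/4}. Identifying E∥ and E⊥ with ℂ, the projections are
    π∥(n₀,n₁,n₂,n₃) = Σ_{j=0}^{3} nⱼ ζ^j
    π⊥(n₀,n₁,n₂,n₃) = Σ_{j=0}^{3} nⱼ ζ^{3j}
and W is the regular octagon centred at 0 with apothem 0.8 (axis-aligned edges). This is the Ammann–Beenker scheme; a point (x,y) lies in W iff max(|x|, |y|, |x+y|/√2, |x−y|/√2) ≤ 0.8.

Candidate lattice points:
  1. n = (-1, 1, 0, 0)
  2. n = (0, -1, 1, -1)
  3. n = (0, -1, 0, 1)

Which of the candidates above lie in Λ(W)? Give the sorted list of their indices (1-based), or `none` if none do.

none

π⊥(n) = n₀ + n₁ζ³ + n₂ζ⁶ + n₃ζ⁹ where ζ = e^{iπ/4}.
#1 (-1, 1, 0, 0): internal (-1.70711, 0.70711); octagon support 1.70711 vs apothem 0.8 → ∉ W
#2 (0, -1, 1, -1): internal (0.00000, -2.41421); octagon support 2.41421 vs apothem 0.8 → ∉ W
#3 (0, -1, 0, 1): internal (1.41421, 0.00000); octagon support 1.41421 vs apothem 0.8 → ∉ W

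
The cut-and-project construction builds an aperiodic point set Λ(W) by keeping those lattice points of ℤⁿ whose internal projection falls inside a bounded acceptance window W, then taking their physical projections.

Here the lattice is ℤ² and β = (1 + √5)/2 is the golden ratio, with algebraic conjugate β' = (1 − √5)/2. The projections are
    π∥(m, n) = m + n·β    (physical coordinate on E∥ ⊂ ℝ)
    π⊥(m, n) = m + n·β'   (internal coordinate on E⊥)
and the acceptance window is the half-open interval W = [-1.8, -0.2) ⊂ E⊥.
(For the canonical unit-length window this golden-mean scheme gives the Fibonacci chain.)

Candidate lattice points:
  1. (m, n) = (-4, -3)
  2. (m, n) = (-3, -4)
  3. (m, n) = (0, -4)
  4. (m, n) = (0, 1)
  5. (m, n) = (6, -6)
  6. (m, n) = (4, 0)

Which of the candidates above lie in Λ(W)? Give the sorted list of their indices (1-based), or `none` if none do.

2, 4

Numerically β ≈ 1.618034 and β' = −1/β ≈ -0.618034.
candidate 1: (m,n)=(-4,-3) → π∥ = -4-3·β ≈ -8.854102, π⊥ = -4-3·β' ≈ -2.145898 ∉ [-1.8, -0.2) ⇒ out
candidate 2: (m,n)=(-3,-4) → π∥ = -3-4·β ≈ -9.472136, π⊥ = -3-4·β' ≈ -0.527864 ∈ [-1.8, -0.2) ⇒ IN Λ
candidate 3: (m,n)=(0,-4) → π∥ = 0-4·β ≈ -6.472136, π⊥ = 0-4·β' ≈ 2.472136 ∉ [-1.8, -0.2) ⇒ out
candidate 4: (m,n)=(0,1) → π∥ = 0+1·β ≈ 1.618034, π⊥ = 0+1·β' ≈ -0.618034 ∈ [-1.8, -0.2) ⇒ IN Λ
candidate 5: (m,n)=(6,-6) → π∥ = 6-6·β ≈ -3.708204, π⊥ = 6-6·β' ≈ 9.708204 ∉ [-1.8, -0.2) ⇒ out
candidate 6: (m,n)=(4,0) → π∥ = 4+0·β ≈ 4.000000, π⊥ = 4+0·β' ≈ 4.000000 ∉ [-1.8, -0.2) ⇒ out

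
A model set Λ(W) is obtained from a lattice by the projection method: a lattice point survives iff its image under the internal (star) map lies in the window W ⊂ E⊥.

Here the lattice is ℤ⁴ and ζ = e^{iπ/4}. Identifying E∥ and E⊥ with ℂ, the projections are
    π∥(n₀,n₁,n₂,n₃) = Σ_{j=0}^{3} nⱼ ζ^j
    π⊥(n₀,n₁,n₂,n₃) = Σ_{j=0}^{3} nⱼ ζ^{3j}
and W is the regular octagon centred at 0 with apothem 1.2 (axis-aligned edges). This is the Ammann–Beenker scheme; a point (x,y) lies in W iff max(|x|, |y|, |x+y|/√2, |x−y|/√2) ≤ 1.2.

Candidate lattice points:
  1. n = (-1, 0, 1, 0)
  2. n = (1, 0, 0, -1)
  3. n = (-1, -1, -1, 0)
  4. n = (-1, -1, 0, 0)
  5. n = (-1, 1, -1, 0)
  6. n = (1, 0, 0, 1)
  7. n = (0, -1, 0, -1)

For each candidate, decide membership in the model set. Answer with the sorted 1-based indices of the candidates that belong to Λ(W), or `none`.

2, 3, 4

With ζ = e^{iπ/4} the internal vectors are ζ^0,ζ^3,ζ^6,ζ^9.
#1 (-1, 0, 1, 0): internal (-1.000000, -1.000000); octagon support 1.414214 vs apothem 1.2 → ∉ W
#2 (1, 0, 0, -1): internal (0.292893, -0.707107); octagon support 0.707107 vs apothem 1.2 → ∈ W
#3 (-1, -1, -1, 0): internal (-0.292893, 0.292893); octagon support 0.414214 vs apothem 1.2 → ∈ W
#4 (-1, -1, 0, 0): internal (-0.292893, -0.707107); octagon support 0.707107 vs apothem 1.2 → ∈ W
#5 (-1, 1, -1, 0): internal (-1.707107, 1.707107); octagon support 2.414214 vs apothem 1.2 → ∉ W
#6 (1, 0, 0, 1): internal (1.707107, 0.707107); octagon support 1.707107 vs apothem 1.2 → ∉ W
#7 (0, -1, 0, -1): internal (0.000000, -1.414214); octagon support 1.414214 vs apothem 1.2 → ∉ W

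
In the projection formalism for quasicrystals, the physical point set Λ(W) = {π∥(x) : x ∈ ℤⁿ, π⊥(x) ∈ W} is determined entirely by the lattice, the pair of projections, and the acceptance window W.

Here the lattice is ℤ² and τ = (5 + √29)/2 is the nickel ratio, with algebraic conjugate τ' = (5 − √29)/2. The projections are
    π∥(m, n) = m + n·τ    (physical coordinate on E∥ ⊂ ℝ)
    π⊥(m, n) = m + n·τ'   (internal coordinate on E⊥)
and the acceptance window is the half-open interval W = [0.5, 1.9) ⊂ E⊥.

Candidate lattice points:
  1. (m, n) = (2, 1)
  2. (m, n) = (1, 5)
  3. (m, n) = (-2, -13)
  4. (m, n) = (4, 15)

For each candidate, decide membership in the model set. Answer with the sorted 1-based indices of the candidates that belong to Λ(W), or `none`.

1, 3, 4

τ' = (5−√29)/2 ≈ -0.1926.
#1 (2,1): internal coord 2 + (1)·τ' = +1.8074; +1.8074 ∈ [0.5, 1.9) → IN Λ
#2 (1,5): internal coord 1 + (5)·τ' = +0.0371; +0.0371 ∉ [0.5, 1.9) → out
#3 (-2,-13): internal coord -2 + (-13)·τ' = +0.5036; +0.5036 ∈ [0.5, 1.9) → IN Λ
#4 (4,15): internal coord 4 + (15)·τ' = +1.1113; +1.1113 ∈ [0.5, 1.9) → IN Λ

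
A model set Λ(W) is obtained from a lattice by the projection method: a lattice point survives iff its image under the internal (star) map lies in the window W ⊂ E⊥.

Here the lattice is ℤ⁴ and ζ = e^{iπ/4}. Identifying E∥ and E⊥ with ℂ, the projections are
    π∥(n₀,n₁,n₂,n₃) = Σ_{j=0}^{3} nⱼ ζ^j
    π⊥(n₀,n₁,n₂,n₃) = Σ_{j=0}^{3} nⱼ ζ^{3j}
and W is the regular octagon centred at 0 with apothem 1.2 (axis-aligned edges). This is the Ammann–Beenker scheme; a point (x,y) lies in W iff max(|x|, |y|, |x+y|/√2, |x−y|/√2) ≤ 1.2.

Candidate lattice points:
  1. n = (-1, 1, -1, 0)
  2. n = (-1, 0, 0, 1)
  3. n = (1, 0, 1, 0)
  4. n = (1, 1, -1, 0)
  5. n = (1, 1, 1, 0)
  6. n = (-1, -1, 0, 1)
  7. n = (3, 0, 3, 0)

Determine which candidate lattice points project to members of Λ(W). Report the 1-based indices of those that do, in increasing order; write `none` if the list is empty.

2, 5, 6

Internal map: ζ^{3j} for j=0..3 gives (1,0), (−√2/2,√2/2), (0,−1), (√2/2,√2/2).
candidate 1: n = (-1, 1, -1, 0) → π⊥ ≈ (-1.70711, +1.70711); max(|x|,|y|,|x±y|/√2) = 2.41421 > 1.2 ⇒ ∉ W
candidate 2: n = (-1, 0, 0, 1) → π⊥ ≈ (-0.29289, +0.70711); max(|x|,|y|,|x±y|/√2) = 0.70711 ≤ 1.2 ⇒ ∈ W
candidate 3: n = (1, 0, 1, 0) → π⊥ ≈ (+1.00000, -1.00000); max(|x|,|y|,|x±y|/√2) = 1.41421 > 1.2 ⇒ ∉ W
candidate 4: n = (1, 1, -1, 0) → π⊥ ≈ (+0.29289, +1.70711); max(|x|,|y|,|x±y|/√2) = 1.70711 > 1.2 ⇒ ∉ W
candidate 5: n = (1, 1, 1, 0) → π⊥ ≈ (+0.29289, -0.29289); max(|x|,|y|,|x±y|/√2) = 0.41421 ≤ 1.2 ⇒ ∈ W
candidate 6: n = (-1, -1, 0, 1) → π⊥ ≈ (+0.41421, +0.00000); max(|x|,|y|,|x±y|/√2) = 0.41421 ≤ 1.2 ⇒ ∈ W
candidate 7: n = (3, 0, 3, 0) → π⊥ ≈ (+3.00000, -3.00000); max(|x|,|y|,|x±y|/√2) = 4.24264 > 1.2 ⇒ ∉ W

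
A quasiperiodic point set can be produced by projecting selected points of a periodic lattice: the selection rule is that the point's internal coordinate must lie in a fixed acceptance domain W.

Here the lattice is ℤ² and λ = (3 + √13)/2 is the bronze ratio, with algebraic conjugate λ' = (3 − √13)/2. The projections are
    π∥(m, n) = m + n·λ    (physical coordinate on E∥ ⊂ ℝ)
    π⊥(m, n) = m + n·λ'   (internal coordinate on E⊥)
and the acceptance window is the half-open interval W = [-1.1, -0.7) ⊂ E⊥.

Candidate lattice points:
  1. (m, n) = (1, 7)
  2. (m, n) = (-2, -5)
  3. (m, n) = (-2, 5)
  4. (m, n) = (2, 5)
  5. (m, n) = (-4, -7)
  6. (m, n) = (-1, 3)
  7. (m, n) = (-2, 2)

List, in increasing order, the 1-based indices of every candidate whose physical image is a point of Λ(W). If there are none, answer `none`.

none

Numerically λ ≈ 3.3028 and λ' = −1/λ ≈ -0.3028.
candidate 1: (m,n)=(1,7) → π∥ = 1+7·λ ≈ 24.1194, π⊥ = 1+7·λ' ≈ -1.1194 ∉ [-1.1, -0.7) ⇒ out
candidate 2: (m,n)=(-2,-5) → π∥ = -2-5·λ ≈ -18.5139, π⊥ = -2-5·λ' ≈ -0.4861 ∉ [-1.1, -0.7) ⇒ out
candidate 3: (m,n)=(-2,5) → π∥ = -2+5·λ ≈ 14.5139, π⊥ = -2+5·λ' ≈ -3.5139 ∉ [-1.1, -0.7) ⇒ out
candidate 4: (m,n)=(2,5) → π∥ = 2+5·λ ≈ 18.5139, π⊥ = 2+5·λ' ≈ 0.4861 ∉ [-1.1, -0.7) ⇒ out
candidate 5: (m,n)=(-4,-7) → π∥ = -4-7·λ ≈ -27.1194, π⊥ = -4-7·λ' ≈ -1.8806 ∉ [-1.1, -0.7) ⇒ out
candidate 6: (m,n)=(-1,3) → π∥ = -1+3·λ ≈ 8.9083, π⊥ = -1+3·λ' ≈ -1.9083 ∉ [-1.1, -0.7) ⇒ out
candidate 7: (m,n)=(-2,2) → π∥ = -2+2·λ ≈ 4.6056, π⊥ = -2+2·λ' ≈ -2.6056 ∉ [-1.1, -0.7) ⇒ out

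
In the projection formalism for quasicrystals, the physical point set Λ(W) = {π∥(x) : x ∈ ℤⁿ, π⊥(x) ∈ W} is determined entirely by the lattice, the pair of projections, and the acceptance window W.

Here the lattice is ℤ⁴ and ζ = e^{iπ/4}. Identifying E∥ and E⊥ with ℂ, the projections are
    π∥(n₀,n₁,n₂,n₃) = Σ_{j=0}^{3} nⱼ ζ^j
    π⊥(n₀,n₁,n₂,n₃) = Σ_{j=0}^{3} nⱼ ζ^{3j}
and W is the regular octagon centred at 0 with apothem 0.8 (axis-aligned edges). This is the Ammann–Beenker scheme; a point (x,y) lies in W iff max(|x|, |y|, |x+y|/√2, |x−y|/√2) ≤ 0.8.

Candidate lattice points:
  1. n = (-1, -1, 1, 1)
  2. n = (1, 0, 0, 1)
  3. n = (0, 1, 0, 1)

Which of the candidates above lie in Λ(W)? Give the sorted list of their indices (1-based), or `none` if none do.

π⊥(n) = n₀ + n₁ζ³ + n₂ζ⁶ + n₃ζ⁹ where ζ = e^{iπ/4}.
#1 (-1, -1, 1, 1): internal (0.41421, -1.00000); octagon support 1.00000 vs apothem 0.8 → ∉ W
#2 (1, 0, 0, 1): internal (1.70711, 0.70711); octagon support 1.70711 vs apothem 0.8 → ∉ W
#3 (0, 1, 0, 1): internal (0.00000, 1.41421); octagon support 1.41421 vs apothem 0.8 → ∉ W

none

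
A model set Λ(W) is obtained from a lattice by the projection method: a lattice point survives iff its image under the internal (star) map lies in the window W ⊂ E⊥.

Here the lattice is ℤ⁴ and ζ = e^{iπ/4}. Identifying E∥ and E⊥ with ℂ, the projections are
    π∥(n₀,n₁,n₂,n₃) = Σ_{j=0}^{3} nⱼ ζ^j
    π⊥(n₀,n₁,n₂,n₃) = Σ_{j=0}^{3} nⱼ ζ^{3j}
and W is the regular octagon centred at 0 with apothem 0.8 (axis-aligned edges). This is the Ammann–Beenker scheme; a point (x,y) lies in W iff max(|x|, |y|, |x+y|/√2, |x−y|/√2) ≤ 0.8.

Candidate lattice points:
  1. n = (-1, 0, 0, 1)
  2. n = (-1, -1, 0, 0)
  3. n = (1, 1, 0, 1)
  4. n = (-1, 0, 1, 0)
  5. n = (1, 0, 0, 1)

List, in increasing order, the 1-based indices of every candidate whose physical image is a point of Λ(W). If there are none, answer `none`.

π⊥(n) = n₀ + n₁ζ³ + n₂ζ⁶ + n₃ζ⁹ where ζ = e^{iπ/4}.
candidate 1: n = (-1, 0, 0, 1) → π⊥ ≈ (-0.29289, +0.70711); max(|x|,|y|,|x±y|/√2) = 0.70711 ≤ 0.8 ⇒ ∈ W
candidate 2: n = (-1, -1, 0, 0) → π⊥ ≈ (-0.29289, -0.70711); max(|x|,|y|,|x±y|/√2) = 0.70711 ≤ 0.8 ⇒ ∈ W
candidate 3: n = (1, 1, 0, 1) → π⊥ ≈ (+1.00000, +1.41421); max(|x|,|y|,|x±y|/√2) = 1.70711 > 0.8 ⇒ ∉ W
candidate 4: n = (-1, 0, 1, 0) → π⊥ ≈ (-1.00000, -1.00000); max(|x|,|y|,|x±y|/√2) = 1.41421 > 0.8 ⇒ ∉ W
candidate 5: n = (1, 0, 0, 1) → π⊥ ≈ (+1.70711, +0.70711); max(|x|,|y|,|x±y|/√2) = 1.70711 > 0.8 ⇒ ∉ W

1, 2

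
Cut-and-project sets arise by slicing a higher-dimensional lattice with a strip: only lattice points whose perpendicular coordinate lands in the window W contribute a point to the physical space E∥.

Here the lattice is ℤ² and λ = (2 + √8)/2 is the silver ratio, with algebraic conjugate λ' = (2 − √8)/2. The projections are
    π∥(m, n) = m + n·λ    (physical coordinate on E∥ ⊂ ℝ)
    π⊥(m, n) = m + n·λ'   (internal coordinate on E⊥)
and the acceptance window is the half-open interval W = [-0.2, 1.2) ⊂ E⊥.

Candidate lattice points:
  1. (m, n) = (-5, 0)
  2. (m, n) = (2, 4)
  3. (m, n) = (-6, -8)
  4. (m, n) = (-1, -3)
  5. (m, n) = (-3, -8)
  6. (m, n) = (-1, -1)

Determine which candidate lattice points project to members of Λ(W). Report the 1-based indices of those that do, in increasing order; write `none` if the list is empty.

2, 4, 5

Compute λ' = (2−√8)/2 = -0.4142, so π⊥(m,n) = m -0.4142·n.
candidate 1: (m,n)=(-5,0) → π∥ = -5+0·λ ≈ -5.0000, π⊥ = -5+0·λ' ≈ -5.0000 ∉ [-0.2, 1.2) ⇒ out
candidate 2: (m,n)=(2,4) → π∥ = 2+4·λ ≈ 11.6569, π⊥ = 2+4·λ' ≈ 0.3431 ∈ [-0.2, 1.2) ⇒ IN Λ
candidate 3: (m,n)=(-6,-8) → π∥ = -6-8·λ ≈ -25.3137, π⊥ = -6-8·λ' ≈ -2.6863 ∉ [-0.2, 1.2) ⇒ out
candidate 4: (m,n)=(-1,-3) → π∥ = -1-3·λ ≈ -8.2426, π⊥ = -1-3·λ' ≈ 0.2426 ∈ [-0.2, 1.2) ⇒ IN Λ
candidate 5: (m,n)=(-3,-8) → π∥ = -3-8·λ ≈ -22.3137, π⊥ = -3-8·λ' ≈ 0.3137 ∈ [-0.2, 1.2) ⇒ IN Λ
candidate 6: (m,n)=(-1,-1) → π∥ = -1-1·λ ≈ -3.4142, π⊥ = -1-1·λ' ≈ -0.5858 ∉ [-0.2, 1.2) ⇒ out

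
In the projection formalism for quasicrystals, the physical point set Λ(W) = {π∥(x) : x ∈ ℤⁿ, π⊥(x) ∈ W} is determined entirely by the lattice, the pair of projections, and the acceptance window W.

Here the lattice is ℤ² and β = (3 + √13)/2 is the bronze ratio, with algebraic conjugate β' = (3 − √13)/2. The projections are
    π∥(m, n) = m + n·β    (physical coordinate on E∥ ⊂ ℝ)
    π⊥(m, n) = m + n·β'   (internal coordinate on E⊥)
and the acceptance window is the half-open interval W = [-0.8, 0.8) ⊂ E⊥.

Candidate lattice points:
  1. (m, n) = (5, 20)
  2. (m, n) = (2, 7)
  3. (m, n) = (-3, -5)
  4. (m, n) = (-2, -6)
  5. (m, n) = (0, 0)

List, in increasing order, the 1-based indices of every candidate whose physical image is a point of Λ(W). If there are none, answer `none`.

Compute β' = (3−√13)/2 = -0.30278, so π⊥(m,n) = m -0.30278·n.
[1] lift (5,20): star map gives -1.05551; window check -0.8 ≤ -1.05551 < 0.8 is false → out
[2] lift (2,7): star map gives -0.11943; window check -0.8 ≤ -0.11943 < 0.8 is true → IN Λ
[3] lift (-3,-5): star map gives -1.48612; window check -0.8 ≤ -1.48612 < 0.8 is false → out
[4] lift (-2,-6): star map gives -0.18335; window check -0.8 ≤ -0.18335 < 0.8 is true → IN Λ
[5] lift (0,0): star map gives 0.00000; window check -0.8 ≤ 0.00000 < 0.8 is true → IN Λ

2, 4, 5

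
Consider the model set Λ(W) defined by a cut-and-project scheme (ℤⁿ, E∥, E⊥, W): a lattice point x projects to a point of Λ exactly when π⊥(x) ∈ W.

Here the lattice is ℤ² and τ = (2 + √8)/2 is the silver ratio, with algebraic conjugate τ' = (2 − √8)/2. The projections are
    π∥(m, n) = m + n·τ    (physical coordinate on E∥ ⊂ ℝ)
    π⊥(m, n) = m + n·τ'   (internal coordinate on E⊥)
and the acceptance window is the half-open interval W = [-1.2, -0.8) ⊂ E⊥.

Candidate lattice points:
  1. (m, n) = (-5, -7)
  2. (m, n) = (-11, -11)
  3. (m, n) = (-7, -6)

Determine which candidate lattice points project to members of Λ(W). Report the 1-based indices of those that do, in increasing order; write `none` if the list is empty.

Compute τ' = (2−√8)/2 = -0.414214, so π⊥(m,n) = m -0.414214·n.
#1 (-5,-7): internal coord -5 + (-7)·τ' = -2.100505; -2.100505 ∉ [-1.2, -0.8) → out
#2 (-11,-11): internal coord -11 + (-11)·τ' = -6.443651; -6.443651 ∉ [-1.2, -0.8) → out
#3 (-7,-6): internal coord -7 + (-6)·τ' = -4.514719; -4.514719 ∉ [-1.2, -0.8) → out

none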